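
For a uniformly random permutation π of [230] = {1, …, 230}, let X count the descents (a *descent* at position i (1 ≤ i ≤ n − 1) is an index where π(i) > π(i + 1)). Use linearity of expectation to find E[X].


Write X = Σ X_I over i = 1, …, 229, with X_I the indicator of one descent.
There are 229 indicators.
For each fixed i, the pair (π(i), π(i+1)) is a uniformly random ordered pair of distinct values from {1, …, 230}; by symmetry P[π(i) > π(i+1)] = 1/2.
By linearity: E[X] = 229 · (1/2) = (230 − 1) · (1/2) = 229/2 ≈ 114.500.

E[X] = 229/2 = 114.500.


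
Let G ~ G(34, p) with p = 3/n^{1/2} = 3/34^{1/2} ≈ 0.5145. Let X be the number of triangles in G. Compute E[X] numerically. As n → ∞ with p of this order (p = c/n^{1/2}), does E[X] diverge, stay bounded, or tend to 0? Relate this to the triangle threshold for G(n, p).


Number of potential triangles: C(34, 3) = 5984.
Each occurs with probability p³ ≈ (0.5145)³ ≈ 1.361901e-01.
By linearity: E[X] = C(34, 3)·p³ ≈ 5984 · 1.361901e-01 ≈ 814.9613.
Since α = 1/2 < 1, p = c/n^{1/2} ≫ 1/n is above the triangle threshold p ~ 1/n. Asymptotically E[X] ~ (c³/6)·n^{3(1−α)} = (3³/6)·n^{1.5} → ∞; triangles are abundant w.h.p.

E[X] ≈ 814.9613; in regime p = Θ(1/n^{1/2}) E[X] diverges (above the triangle threshold p ~ 1/n).


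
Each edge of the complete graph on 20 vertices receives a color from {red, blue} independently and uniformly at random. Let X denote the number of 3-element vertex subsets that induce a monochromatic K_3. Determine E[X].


Let X = Σ_S X_S over the C(20, 3) = 1140 subsets S of size 3, where X_S = 1 if the K_3 on S is monochromatic.
For a fixed S, the K_3 on S has C(3, 2) = 3 edges. P[all 3 edges red] = (1/2)^3, and likewise for blue, so P[monochromatic] = 2·(1/2)^3 = 2^{1 − 3} = 1/4.
Summing: E[X] = C(20, 3) · 2^{1 − 3} = 1140 · 1/4 = 285.
Numerically: E[X] ≈ 285.0000.

E[X] = C(20,3)·2^(1−C(3,2)) = 285 ≈ 285.0000.


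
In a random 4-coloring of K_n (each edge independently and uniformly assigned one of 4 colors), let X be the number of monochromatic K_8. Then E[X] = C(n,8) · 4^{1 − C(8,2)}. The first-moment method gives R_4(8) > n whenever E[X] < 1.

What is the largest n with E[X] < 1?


We need C(n, 8) · 4^{1 − 28} < 1, i.e. C(n, 8) < 4^{28 − 1} = 18014398509481984.
Check values of n near the boundary:
  n = 404: C(404, 8) = 16415071523485570; 16415071523485570 < 18014398509481984? YES
  n = 405: C(405, 8) = 16745853821188050; 16745853821188050 < 18014398509481984? YES
  n = 406: C(406, 8) = 17082453897995850; 17082453897995850 < 18014398509481984? YES
  n = 407: C(407, 8) = 17424959239309050; 17424959239309050 < 18014398509481984? YES
  n = 408: C(408, 8) = 17773458424095231; 17773458424095231 < 18014398509481984? YES
  n = 409: C(409, 8) = 18128041135797879; 18128041135797879 < 18014398509481984? NO
  n = 410: C(410, 8) = 18488798173326195; 18488798173326195 < 18014398509481984? NO
The largest n with C(n, 8) < 18014398509481984 is n = 408 (where E[X] = 17773458424095231/18014398509481984 ≈ 0.98663). Hence R_4(8) > 408, i.e. R_4(8) ≥ 409.

Largest n = 408; hence R_4(8) > 408.


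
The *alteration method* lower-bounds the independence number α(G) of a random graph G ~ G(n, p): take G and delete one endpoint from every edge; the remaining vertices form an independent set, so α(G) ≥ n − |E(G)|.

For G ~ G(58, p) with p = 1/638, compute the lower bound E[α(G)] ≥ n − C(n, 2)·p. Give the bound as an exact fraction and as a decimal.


E[|E(G)|] = C(58, 2)·p = 1653 · (1/638) = 57/22.
E[α(G)] ≥ n − E[|E(G)|] = 58 − 57/22 = 1219/22.
Numerically: ≈ 55.4091.
(This is only a lower bound; the true E[α(G)] may be larger.)

E[α(G)] ≥ 1219/22 ≈ 55.4091.


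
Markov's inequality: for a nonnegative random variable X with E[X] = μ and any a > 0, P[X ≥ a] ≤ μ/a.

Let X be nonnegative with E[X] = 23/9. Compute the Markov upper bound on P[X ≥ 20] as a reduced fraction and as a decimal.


μ = E[X] = 23/9, a = 20.
Markov: P[X ≥ 20] ≤ μ/a = (23/9)/20 = 23/180.
Numerically: ≈ 0.12778.
(Since a = 20 > μ = 2.55556, the bound 23/180 is < 1 and informative.)

P[X ≥ 20] ≤ 23/180 ≈ 0.12778.


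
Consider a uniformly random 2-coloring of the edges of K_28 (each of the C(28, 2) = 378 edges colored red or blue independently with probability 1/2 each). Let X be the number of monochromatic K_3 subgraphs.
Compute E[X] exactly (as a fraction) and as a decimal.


Let X = Σ_S X_S over the C(28, 3) = 3276 subsets S of size 3, where X_S = 1 if the K_3 on S is monochromatic.
For a fixed S, the K_3 on S has C(3, 2) = 3 edges. P[all 3 edges red] = (1/2)^3, and likewise for blue, so P[monochromatic] = 2·(1/2)^3 = 2^{1 − 3} = 1/4.
By linearity: E[X] = C(28, 3) · 2^{1 − 3} = 3276 · 1/4 = 819.
Numerically: E[X] ≈ 819.00000.

E[X] = C(28,3)·2^(1−C(3,2)) = 819 ≈ 819.00000.


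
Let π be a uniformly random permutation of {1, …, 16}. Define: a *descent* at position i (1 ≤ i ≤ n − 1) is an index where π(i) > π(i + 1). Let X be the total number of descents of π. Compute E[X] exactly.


Write X = Σ X_I over i = 1, …, 15, with X_I the indicator of one descent.
There are 15 indicators.
For each fixed i, the pair (π(i), π(i+1)) is a uniformly random ordered pair of distinct values from {1, …, 16}; by symmetry P[π(i) > π(i+1)] = 1/2.
By linearity: E[X] = 15 · (1/2) = (16 − 1) · (1/2) = 15/2 ≈ 7.500000.

E[X] = 15/2 = 7.500000.


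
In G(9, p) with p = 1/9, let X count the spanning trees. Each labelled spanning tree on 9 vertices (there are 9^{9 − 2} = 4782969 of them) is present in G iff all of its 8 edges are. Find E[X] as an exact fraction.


K_9 has 9^{9 − 2} = 4782969 labelled spanning trees.
For each such spanning tree H, let X_H = 1 if all 8 edges of H are present in G. Then P[X_H = 1] = p^{8} = (1/9)^{8} = 1/43046721.
By linearity: E[X] = Σ_H E[X_H] = 4782969 · p^{8} = 4782969 · 1/43046721 = 1/9.
Numerically: E[X] ≈ 0.111111.

E[X] = 4782969 · (1/9)^{8} = 1/9 ≈ 0.111111.


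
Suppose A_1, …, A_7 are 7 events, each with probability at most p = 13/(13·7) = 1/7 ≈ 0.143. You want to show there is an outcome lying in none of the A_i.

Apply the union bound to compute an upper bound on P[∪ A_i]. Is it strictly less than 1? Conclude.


Union bound: P[∪_{i=1}^{7} A_i] ≤ Σ_i P[A_i] ≤ 7·p = 7·(1/7) = 1.
Numerically: 1 ≈ 1.000.
Is 1 < 1? NO.
Since the bound 1 is ≥ 1, the union bound is uninformative here; it does NOT by itself certify existence.

7·p = 1 ≈ 1.000; existence NOT certified by the union bound.


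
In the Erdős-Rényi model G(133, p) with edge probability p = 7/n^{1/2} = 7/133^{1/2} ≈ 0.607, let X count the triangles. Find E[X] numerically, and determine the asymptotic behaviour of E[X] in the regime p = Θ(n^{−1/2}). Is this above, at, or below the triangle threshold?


Number of potential triangles: C(133, 3) = 383306.
Each occurs with probability p³ ≈ (0.607)³ ≈ 2.23623e-01.
By linearity: E[X] = C(133, 3)·p³ ≈ 383306 · 2.23623e-01 ≈ 85716.075.
Since α = 1/2 < 1, p = c/n^{1/2} ≫ 1/n is above the triangle threshold p ~ 1/n. Asymptotically E[X] ~ (c³/6)·n^{3(1−α)} = (7³/6)·n^{1.5} → ∞; triangles are abundant w.h.p.

E[X] ≈ 85716.075; in regime p = Θ(1/n^{1/2}) E[X] diverges (above the triangle threshold p ~ 1/n).


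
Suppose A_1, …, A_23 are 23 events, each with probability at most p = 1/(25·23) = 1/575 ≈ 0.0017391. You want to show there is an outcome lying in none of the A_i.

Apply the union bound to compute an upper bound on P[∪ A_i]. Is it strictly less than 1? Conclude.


Union bound: P[∪_{i=1}^{23} A_i] ≤ Σ_i P[A_i] ≤ 23·p = 23·(1/575) = 1/25.
Numerically: 1/25 ≈ 0.0400000.
Is 1/25 < 1? YES.
Since P[∪ A_i] ≤ 1/25 < 1, the complement has P[∩ A_i^c] ≥ 1 − 1/25 = 24/25 > 0, so some outcome avoids every A_i.

23·p = 1/25 ≈ 0.0400000; existence CERTIFIED by the union bound.


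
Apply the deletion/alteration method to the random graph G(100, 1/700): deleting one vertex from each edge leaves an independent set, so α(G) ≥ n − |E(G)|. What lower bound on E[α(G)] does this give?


E[|E(G)|] = C(100, 2)·p = 4950 · (1/700) = 99/14.
E[α(G)] ≥ n − E[|E(G)|] = 100 − 99/14 = 1301/14.
Numerically: ≈ 92.92857.
(This is only a lower bound; the true E[α(G)] may be larger.)

E[α(G)] ≥ 1301/14 ≈ 92.92857.


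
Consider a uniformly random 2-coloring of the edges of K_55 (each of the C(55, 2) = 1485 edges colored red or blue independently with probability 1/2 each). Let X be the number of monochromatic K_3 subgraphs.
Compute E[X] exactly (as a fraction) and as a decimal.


Let X = Σ_S X_S over the C(55, 3) = 26235 subsets S of size 3, where X_S = 1 if the K_3 on S is monochromatic.
For a fixed S, the K_3 on S has C(3, 2) = 3 edges. P[all 3 edges red] = (1/2)^3, and likewise for blue, so P[monochromatic] = 2·(1/2)^3 = 2^{1 − 3} = 1/4.
By linearity: E[X] = C(55, 3) · 2^{1 − 3} = 26235 · 1/4 = 26235/4.
Numerically: E[X] ≈ 6558.750000.

E[X] = C(55,3)·2^(1−C(3,2)) = 26235/4 ≈ 6558.750000.


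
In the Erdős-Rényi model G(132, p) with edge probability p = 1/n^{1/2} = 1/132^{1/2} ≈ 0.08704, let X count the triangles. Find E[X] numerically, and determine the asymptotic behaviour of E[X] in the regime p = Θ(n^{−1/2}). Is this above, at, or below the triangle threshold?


Number of potential triangles: C(132, 3) = 374660.
Each occurs with probability p³ ≈ (0.08704)³ ≈ 6.593851e-04.
By linearity: E[X] = C(132, 3)·p³ ≈ 374660 · 6.593851e-04 ≈ 247.0452.
Since α = 1/2 < 1, p = c/n^{1/2} ≫ 1/n is above the triangle threshold p ~ 1/n. Asymptotically E[X] ~ (c³/6)·n^{3(1−α)} = (1³/6)·n^{1.5} → ∞; triangles are abundant w.h.p.

E[X] ≈ 247.0452; in regime p = Θ(1/n^{1/2}) E[X] diverges (above the triangle threshold p ~ 1/n).


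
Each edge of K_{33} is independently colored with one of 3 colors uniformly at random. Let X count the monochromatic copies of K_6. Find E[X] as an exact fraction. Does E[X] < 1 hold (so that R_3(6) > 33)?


E[X] = C(33, 6) · 3^{1 − 15} = 1107568 · 3^{−14} = 1107568/4782969.
As a reduced fraction: E[X] = 1107568/4782969 ≈ 0.2316.
Is E[X] < 1? YES.
Since E[X] < 1, there exists a 3-coloring of K_{33} with no monochromatic K_6; hence R_3(6) > 33.

E[X] = 1107568/4782969 ≈ 0.2316; E[X] < 1, so R_3(6) > 33.


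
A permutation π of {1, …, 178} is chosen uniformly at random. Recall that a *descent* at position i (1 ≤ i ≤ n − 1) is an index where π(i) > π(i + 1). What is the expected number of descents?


Write X = Σ X_I over i = 1, …, 177, with X_I the indicator of one descent.
There are 177 indicators.
For each fixed i, the pair (π(i), π(i+1)) is a uniformly random ordered pair of distinct values from {1, …, 178}; by symmetry P[π(i) > π(i+1)] = 1/2.
By linearity: E[X] = 177 · (1/2) = (178 − 1) · (1/2) = 177/2 ≈ 88.500.

E[X] = 177/2 = 88.500.


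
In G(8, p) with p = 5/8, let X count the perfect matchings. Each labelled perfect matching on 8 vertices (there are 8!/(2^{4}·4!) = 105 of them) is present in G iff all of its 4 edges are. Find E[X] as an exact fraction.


K_8 has 8!/(2^{4}·4!) = 105 labelled perfect matchings.
For each such perfect matching H, let X_H = 1 if all 4 edges of H are present in G. Then P[X_H = 1] = p^{4} = (5/8)^{4} = 625/4096.
Summing the indicators: E[X] = Σ_H E[X_H] = 105 · p^{4} = 105 · 625/4096 = 65625/4096.
Numerically: E[X] ≈ 16.

E[X] = 105 · (5/8)^{4} = 65625/4096 ≈ 16.


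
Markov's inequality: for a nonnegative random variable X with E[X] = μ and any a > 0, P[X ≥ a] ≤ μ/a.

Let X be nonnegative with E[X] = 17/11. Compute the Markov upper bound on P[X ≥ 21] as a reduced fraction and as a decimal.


μ = E[X] = 17/11, a = 21.
Markov: P[X ≥ 21] ≤ μ/a = (17/11)/21 = 17/231.
Numerically: ≈ 0.0736.
(Since a = 21 > μ = 1.5455, the bound 17/231 is < 1 and informative.)

P[X ≥ 21] ≤ 17/231 ≈ 0.0736.


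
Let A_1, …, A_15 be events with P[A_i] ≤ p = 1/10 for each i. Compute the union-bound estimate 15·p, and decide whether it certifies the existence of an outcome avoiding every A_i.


Union bound: P[∪_{i=1}^{15} A_i] ≤ Σ_i P[A_i] ≤ 15·p = 15·(1/10) = 3/2.
Numerically: 3/2 ≈ 1.5000000.
Is 3/2 < 1? NO.
Since the bound 3/2 is ≥ 1, the union bound is uninformative here; it does NOT by itself certify existence.

15·p = 3/2 ≈ 1.5000000; existence NOT certified by the union bound.


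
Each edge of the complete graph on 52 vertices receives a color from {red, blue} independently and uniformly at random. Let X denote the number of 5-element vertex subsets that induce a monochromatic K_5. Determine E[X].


Let X = Σ_S X_S over the C(52, 5) = 2598960 subsets S of size 5, where X_S = 1 if the K_5 on S is monochromatic.
For a fixed S, the K_5 on S has C(5, 2) = 10 edges. P[all 10 edges red] = (1/2)^10, and likewise for blue, so P[monochromatic] = 2·(1/2)^10 = 2^{1 − 10} = 1/512.
By linearity of expectation: E[X] = C(52, 5) · 2^{1 − 10} = 2598960 · 1/512 = 162435/32.
Numerically: E[X] ≈ 5076.0938.

E[X] = C(52,5)·2^(1−C(5,2)) = 162435/32 ≈ 5076.0938.


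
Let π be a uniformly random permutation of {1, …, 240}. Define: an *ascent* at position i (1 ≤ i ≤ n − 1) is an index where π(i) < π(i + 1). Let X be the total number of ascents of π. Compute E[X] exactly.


Write X = Σ X_I over i = 1, …, 239, with X_I the indicator of one ascent.
There are 239 indicators.
For each fixed i, the pair (π(i), π(i+1)) is a uniformly random ordered pair of distinct values from {1, …, 240}; by symmetry P[π(i) < π(i+1)] = 1/2.
By linearity: E[X] = 239 · (1/2) = (240 − 1) · (1/2) = 239/2 ≈ 119.5000.

E[X] = 239/2 = 119.5000.


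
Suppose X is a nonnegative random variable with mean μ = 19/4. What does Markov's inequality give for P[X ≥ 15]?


μ = E[X] = 19/4, a = 15.
Markov: P[X ≥ 15] ≤ μ/a = (19/4)/15 = 19/60.
Numerically: ≈ 0.3167.
(Since a = 15 > μ = 4.7500, the bound 19/60 is < 1 and informative.)

P[X ≥ 15] ≤ 19/60 ≈ 0.3167.


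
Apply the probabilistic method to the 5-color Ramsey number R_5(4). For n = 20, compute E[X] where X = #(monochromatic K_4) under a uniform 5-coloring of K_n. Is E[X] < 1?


E[X] = C(20, 4) · 5^{1 − 6} = 4845 · 5^{−5} = 4845/3125.
As a reduced fraction: E[X] = 969/625 ≈ 1.55040.
Is E[X] < 1? NO.
Since E[X] ≥ 1, the first-moment bound is inconclusive at n = 20; it does NOT by itself certify R_5(4) > 20.

E[X] = 969/625 ≈ 1.55040; E[X] ≥ 1; first-moment method inconclusive here.


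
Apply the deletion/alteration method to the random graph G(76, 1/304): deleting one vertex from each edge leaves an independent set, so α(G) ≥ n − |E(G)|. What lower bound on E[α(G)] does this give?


E[|E(G)|] = C(76, 2)·p = 2850 · (1/304) = 75/8.
E[α(G)] ≥ n − E[|E(G)|] = 76 − 75/8 = 533/8.
Numerically: ≈ 66.625000.
(This is only a lower bound; the true E[α(G)] may be larger.)

E[α(G)] ≥ 533/8 ≈ 66.625000.


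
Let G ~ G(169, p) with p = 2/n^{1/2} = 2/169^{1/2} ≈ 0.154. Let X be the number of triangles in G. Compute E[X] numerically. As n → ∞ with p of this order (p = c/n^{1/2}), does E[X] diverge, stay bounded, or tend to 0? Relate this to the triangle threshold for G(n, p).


Number of potential triangles: C(169, 3) = 790244.
Each occurs with probability p³ ≈ (0.154)³ ≈ 3.64133e-03.
By linearity: E[X] = C(169, 3)·p³ ≈ 790244 · 3.64133e-03 ≈ 2877.538.
Since α = 1/2 < 1, p = c/n^{1/2} ≫ 1/n is above the triangle threshold p ~ 1/n. Asymptotically E[X] ~ (c³/6)·n^{3(1−α)} = (2³/6)·n^{1.5} → ∞; triangles are abundant w.h.p.

E[X] ≈ 2877.538; in regime p = Θ(1/n^{1/2}) E[X] diverges (above the triangle threshold p ~ 1/n).


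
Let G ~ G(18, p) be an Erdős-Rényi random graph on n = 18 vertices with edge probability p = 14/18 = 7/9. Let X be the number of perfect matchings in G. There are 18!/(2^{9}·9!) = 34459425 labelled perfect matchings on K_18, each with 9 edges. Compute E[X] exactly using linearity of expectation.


K_18 has 18!/(2^{9}·9!) = 34459425 labelled perfect matchings.
For each such perfect matching H, let X_H = 1 if all 9 edges of H are present in G. Then P[X_H = 1] = p^{9} = (7/9)^{9} = 40353607/387420489.
By linearity of expectation: E[X] = Σ_H E[X_H] = 34459425 · p^{9} = 34459425 · 40353607/387420489 = 17167433257975/4782969.
Numerically: E[X] ≈ 3.59e+06.

E[X] = 34459425 · (7/9)^{9} = 17167433257975/4782969 ≈ 3.59e+06.


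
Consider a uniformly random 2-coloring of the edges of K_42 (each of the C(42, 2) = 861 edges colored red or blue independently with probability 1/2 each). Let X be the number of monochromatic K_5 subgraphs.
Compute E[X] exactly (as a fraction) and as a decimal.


Let X = Σ_S X_S over the C(42, 5) = 850668 subsets S of size 5, where X_S = 1 if the K_5 on S is monochromatic.
For a fixed S, the K_5 on S has C(5, 2) = 10 edges. P[all 10 edges red] = (1/2)^10, and likewise for blue, so P[monochromatic] = 2·(1/2)^10 = 2^{1 − 10} = 1/512.
Summing: E[X] = C(42, 5) · 2^{1 − 10} = 850668 · 1/512 = 212667/128.
Numerically: E[X] ≈ 1661.460938.

E[X] = C(42,5)·2^(1−C(5,2)) = 212667/128 ≈ 1661.460938.


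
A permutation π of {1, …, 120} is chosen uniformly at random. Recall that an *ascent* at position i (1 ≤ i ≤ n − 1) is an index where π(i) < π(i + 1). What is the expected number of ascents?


Write X = Σ X_I over i = 1, …, 119, with X_I the indicator of one ascent.
There are 119 indicators.
For each fixed i, the pair (π(i), π(i+1)) is a uniformly random ordered pair of distinct values from {1, …, 120}; by symmetry P[π(i) < π(i+1)] = 1/2.
By linearity: E[X] = 119 · (1/2) = (120 − 1) · (1/2) = 119/2 ≈ 59.500.

E[X] = 119/2 = 59.500.


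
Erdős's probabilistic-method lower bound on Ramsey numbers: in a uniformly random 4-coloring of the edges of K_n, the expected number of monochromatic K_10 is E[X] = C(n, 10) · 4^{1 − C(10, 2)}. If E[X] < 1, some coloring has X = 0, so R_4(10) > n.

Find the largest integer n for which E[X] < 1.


We need C(n, 10) · 4^{1 − 45} < 1, i.e. C(n, 10) < 4^{45 − 1} = 309485009821345068724781056.
Check values of n near the boundary:
  n = 2022: C(2022, 10) = 307870445231474093395937796; 307870445231474093395937796 < 309485009821345068724781056? YES
  n = 2023: C(2023, 10) = 309399856285778485315440716; 309399856285778485315440716 < 309485009821345068724781056? YES
  n = 2024: C(2024, 10) = 310936101848269937576192656; 310936101848269937576192656 < 309485009821345068724781056? NO
  n = 2025: C(2025, 10) = 312479209053472269772600560; 312479209053472269772600560 < 309485009821345068724781056? NO
The largest n with C(n, 10) < 309485009821345068724781056 is n = 2023 (where E[X] = 77349964071444621328860179/77371252455336267181195264 ≈ 0.999725). Hence R_4(10) > 2023, i.e. R_4(10) ≥ 2024.

Largest n = 2023; hence R_4(10) > 2023.


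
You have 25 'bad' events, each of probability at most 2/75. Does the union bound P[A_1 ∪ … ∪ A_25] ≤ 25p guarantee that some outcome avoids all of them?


Union bound: P[∪_{i=1}^{25} A_i] ≤ Σ_i P[A_i] ≤ 25·p = 25·(2/75) = 2/3.
Numerically: 2/3 ≈ 0.66667.
Is 2/3 < 1? YES.
Since P[∪ A_i] ≤ 2/3 < 1, the complement has P[∩ A_i^c] ≥ 1 − 2/3 = 1/3 > 0, so some outcome avoids every A_i.

25·p = 2/3 ≈ 0.66667; existence CERTIFIED by the union bound.


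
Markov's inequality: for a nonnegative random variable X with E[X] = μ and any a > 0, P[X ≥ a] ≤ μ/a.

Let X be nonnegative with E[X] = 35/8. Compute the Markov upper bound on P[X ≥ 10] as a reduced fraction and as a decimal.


μ = E[X] = 35/8, a = 10.
Markov: P[X ≥ 10] ≤ μ/a = (35/8)/10 = 7/16.
Numerically: ≈ 0.438.
(Since a = 10 > μ = 4.375, the bound 7/16 is < 1 and informative.)

P[X ≥ 10] ≤ 7/16 ≈ 0.438.


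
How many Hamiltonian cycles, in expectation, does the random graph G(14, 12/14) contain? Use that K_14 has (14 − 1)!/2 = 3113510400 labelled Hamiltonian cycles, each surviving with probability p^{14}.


K_14 has (14 − 1)!/2 = 3113510400 labelled Hamiltonian cycles.
For each such Hamiltonian cycle H, let X_H = 1 if all 14 edges of H are present in G. Then P[X_H = 1] = p^{14} = (6/7)^{14} = 78364164096/678223072849.
By linearity: E[X] = Σ_H E[X_H] = 3113510400 · p^{14} = 3113510400 · 78364164096/678223072849 = 34855377128600371200/96889010407.
Numerically: E[X] ≈ 3.6e+08.

E[X] = 3113510400 · (6/7)^{14} = 34855377128600371200/96889010407 ≈ 3.6e+08.


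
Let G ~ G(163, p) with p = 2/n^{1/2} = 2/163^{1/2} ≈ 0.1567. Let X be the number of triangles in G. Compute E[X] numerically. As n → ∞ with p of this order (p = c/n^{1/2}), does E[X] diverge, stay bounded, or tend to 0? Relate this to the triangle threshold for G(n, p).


Number of potential triangles: C(163, 3) = 708561.
Each occurs with probability p³ ≈ (0.1567)³ ≈ 3.844223e-03.
By linearity: E[X] = C(163, 3)·p³ ≈ 708561 · 3.844223e-03 ≈ 2723.8665.
Since α = 1/2 < 1, p = c/n^{1/2} ≫ 1/n is above the triangle threshold p ~ 1/n. Asymptotically E[X] ~ (c³/6)·n^{3(1−α)} = (2³/6)·n^{1.5} → ∞; triangles are abundant w.h.p.

E[X] ≈ 2723.8665; in regime p = Θ(1/n^{1/2}) E[X] diverges (above the triangle threshold p ~ 1/n).


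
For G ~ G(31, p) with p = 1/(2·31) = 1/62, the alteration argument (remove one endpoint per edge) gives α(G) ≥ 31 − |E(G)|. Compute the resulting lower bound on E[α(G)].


E[|E(G)|] = C(31, 2)·p = 465 · (1/62) = 15/2.
E[α(G)] ≥ n − E[|E(G)|] = 31 − 15/2 = 47/2.
Numerically: ≈ 23.50000.
(This is only a lower bound; the true E[α(G)] may be larger.)

E[α(G)] ≥ 47/2 ≈ 23.50000.


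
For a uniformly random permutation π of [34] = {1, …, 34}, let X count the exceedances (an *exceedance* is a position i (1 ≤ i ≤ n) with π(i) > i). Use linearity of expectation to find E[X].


Write X = Σ_{i=1}^{34} X_i, where X_i = 1_{π(i) > i}.
For each fixed i, π(i) is uniform over {1, …, 34} (marginal of a uniform permutation), so P[π(i) > i] = (n − i)/n. Summing: Σ_{i=1}^{34} (n − i)/n = (0 + 1 + … + 33)/34 = 34(34 − 1)/(2·34) = (34 − 1)/2.
Hence E[X] = Σ_{i=1}^{34} (34 − i)/34 = 33/2 ≈ 16.500000.

E[X] = 33/2 = 16.500000.


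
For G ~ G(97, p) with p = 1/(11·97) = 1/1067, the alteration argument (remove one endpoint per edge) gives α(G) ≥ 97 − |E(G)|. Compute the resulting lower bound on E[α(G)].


E[|E(G)|] = C(97, 2)·p = 4656 · (1/1067) = 48/11.
E[α(G)] ≥ n − E[|E(G)|] = 97 − 48/11 = 1019/11.
Numerically: ≈ 92.63636.
(This is only a lower bound; the true E[α(G)] may be larger.)

E[α(G)] ≥ 1019/11 ≈ 92.63636.


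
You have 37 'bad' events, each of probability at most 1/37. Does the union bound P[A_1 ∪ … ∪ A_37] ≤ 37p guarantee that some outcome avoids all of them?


Union bound: P[∪_{i=1}^{37} A_i] ≤ Σ_i P[A_i] ≤ 37·p = 37·(1/37) = 1.
Numerically: 1 ≈ 1.000000.
Is 1 < 1? NO.
Since the bound 1 is ≥ 1, the union bound is uninformative here; it does NOT by itself certify existence.

37·p = 1 ≈ 1.000000; existence NOT certified by the union bound.


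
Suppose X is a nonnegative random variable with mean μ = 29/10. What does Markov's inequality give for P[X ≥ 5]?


μ = E[X] = 29/10, a = 5.
Markov: P[X ≥ 5] ≤ μ/a = (29/10)/5 = 29/50.
Numerically: ≈ 0.580.
(Since a = 5 > μ = 2.900, the bound 29/50 is < 1 and informative.)

P[X ≥ 5] ≤ 29/50 ≈ 0.580.


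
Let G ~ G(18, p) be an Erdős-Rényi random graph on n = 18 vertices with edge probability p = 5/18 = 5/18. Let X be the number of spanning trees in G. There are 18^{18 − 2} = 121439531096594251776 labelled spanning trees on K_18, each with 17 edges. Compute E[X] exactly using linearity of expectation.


K_18 has 18^{18 − 2} = 121439531096594251776 labelled spanning trees.
For each such spanning tree H, let X_H = 1 if all 17 edges of H are present in G. Then P[X_H = 1] = p^{17} = (5/18)^{17} = 762939453125/2185911559738696531968.
By linearity of expectation: E[X] = Σ_H E[X_H] = 121439531096594251776 · p^{17} = 121439531096594251776 · 762939453125/2185911559738696531968 = 762939453125/18.
Numerically: E[X] ≈ 4.24e+10.

E[X] = 121439531096594251776 · (5/18)^{17} = 762939453125/18 ≈ 4.24e+10.


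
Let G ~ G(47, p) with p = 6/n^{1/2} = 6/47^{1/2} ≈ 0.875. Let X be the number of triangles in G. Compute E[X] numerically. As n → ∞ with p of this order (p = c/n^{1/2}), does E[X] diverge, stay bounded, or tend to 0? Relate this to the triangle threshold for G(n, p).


Number of potential triangles: C(47, 3) = 16215.
Each occurs with probability p³ ≈ (0.875)³ ≈ 6.70358e-01.
By linearity: E[X] = C(47, 3)·p³ ≈ 16215 · 6.70358e-01 ≈ 10869.859.
Since α = 1/2 < 1, p = c/n^{1/2} ≫ 1/n is above the triangle threshold p ~ 1/n. Asymptotically E[X] ~ (c³/6)·n^{3(1−α)} = (6³/6)·n^{1.5} → ∞; triangles are abundant w.h.p.

E[X] ≈ 10869.859; in regime p = Θ(1/n^{1/2}) E[X] diverges (above the triangle threshold p ~ 1/n).


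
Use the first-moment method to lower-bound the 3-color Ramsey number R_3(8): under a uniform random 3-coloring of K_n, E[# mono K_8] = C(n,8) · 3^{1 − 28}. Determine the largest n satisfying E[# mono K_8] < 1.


We need C(n, 8) · 3^{1 − 28} < 1, i.e. C(n, 8) < 3^{28 − 1} = 7625597484987.
Check values of n near the boundary:
  n = 150: C(150, 8) = 5257211409450; 5257211409450 < 7625597484987? YES
  n = 151: C(151, 8) = 5551321138650; 5551321138650 < 7625597484987? YES
  n = 152: C(152, 8) = 5859727868575; 5859727868575 < 7625597484987? YES
  n = 153: C(153, 8) = 6183023199255; 6183023199255 < 7625597484987? YES
  n = 154: C(154, 8) = 6521818990995; 6521818990995 < 7625597484987? YES
  n = 155: C(155, 8) = 6876747915675; 6876747915675 < 7625597484987? YES
  n = 156: C(156, 8) = 7248464019225; 7248464019225 < 7625597484987? YES
  n = 157: C(157, 8) = 7637643295425; 7637643295425 < 7625597484987? NO
  n = 158: C(158, 8) = 8044984271181; 8044984271181 < 7625597484987? NO
The largest n with C(n, 8) < 7625597484987 is n = 156 (where E[X] = 805384891025/847288609443 ≈ 0.950544). Hence R_3(8) > 156, i.e. R_3(8) ≥ 157.

Largest n = 156; hence R_3(8) > 156.


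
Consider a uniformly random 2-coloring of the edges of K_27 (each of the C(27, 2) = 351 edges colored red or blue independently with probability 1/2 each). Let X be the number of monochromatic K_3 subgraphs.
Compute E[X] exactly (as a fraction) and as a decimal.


Let X = Σ_S X_S over the C(27, 3) = 2925 subsets S of size 3, where X_S = 1 if the K_3 on S is monochromatic.
For a fixed S, the K_3 on S has C(3, 2) = 3 edges. P[all 3 edges red] = (1/2)^3, and likewise for blue, so P[monochromatic] = 2·(1/2)^3 = 2^{1 − 3} = 1/4.
Summing: E[X] = C(27, 3) · 2^{1 − 3} = 2925 · 1/4 = 2925/4.
Numerically: E[X] ≈ 731.2500.

E[X] = C(27,3)·2^(1−C(3,2)) = 2925/4 ≈ 731.2500.


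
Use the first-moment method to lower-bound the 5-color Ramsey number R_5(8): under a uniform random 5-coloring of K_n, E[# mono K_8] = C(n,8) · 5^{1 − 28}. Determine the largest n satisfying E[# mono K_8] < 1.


We need C(n, 8) · 5^{1 − 28} < 1, i.e. C(n, 8) < 5^{28 − 1} = 7450580596923828125.
Check values of n near the boundary:
  n = 861: C(861, 8) = 7250034996615275865; 7250034996615275865 < 7450580596923828125? YES
  n = 862: C(862, 8) = 7317951015318931845; 7317951015318931845 < 7450580596923828125? YES
  n = 863: C(863, 8) = 7386423071602617757; 7386423071602617757 < 7450580596923828125? YES
  n = 864: C(864, 8) = 7455455062926006708; 7455455062926006708 < 7450580596923828125? NO
The largest n with C(n, 8) < 7450580596923828125 is n = 863 (where E[X] = 7386423071602617757/7450580596923828125 ≈ 0.991). Hence R_5(8) > 863, i.e. R_5(8) ≥ 864.

Largest n = 863; hence R_5(8) > 863.


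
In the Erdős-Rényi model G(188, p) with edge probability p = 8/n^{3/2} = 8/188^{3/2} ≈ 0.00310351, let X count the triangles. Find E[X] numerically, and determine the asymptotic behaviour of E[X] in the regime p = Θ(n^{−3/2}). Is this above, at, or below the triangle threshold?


Number of potential triangles: C(188, 3) = 1089836.
Each occurs with probability p³ ≈ (0.00310351)³ ≈ 2.98923211e-08.
By linearity: E[X] = C(188, 3)·p³ ≈ 1089836 · 2.98923211e-08 ≈ 0.032578.
Since α = 3/2 > 1, p = c/n^{3/2} = o(1/n) is below the triangle threshold p ~ 1/n. Asymptotically E[X] ~ (c³/6)·n^{3(1−α)} = (8³/6)·n^{-1.5} → 0, so by Markov's inequality G has no triangles w.h.p.

E[X] ≈ 0.032578; in regime p = Θ(1/n^{3/2}) E[X] tends to 0 (below the triangle threshold p ~ 1/n).


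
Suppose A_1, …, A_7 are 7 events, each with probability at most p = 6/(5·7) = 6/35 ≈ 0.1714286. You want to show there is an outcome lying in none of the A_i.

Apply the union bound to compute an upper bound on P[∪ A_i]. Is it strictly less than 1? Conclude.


Union bound: P[∪_{i=1}^{7} A_i] ≤ Σ_i P[A_i] ≤ 7·p = 7·(6/35) = 6/5.
Numerically: 6/5 ≈ 1.2000000.
Is 6/5 < 1? NO.
Since the bound 6/5 is ≥ 1, the union bound is uninformative here; it does NOT by itself certify existence.

7·p = 6/5 ≈ 1.2000000; existence NOT certified by the union bound.


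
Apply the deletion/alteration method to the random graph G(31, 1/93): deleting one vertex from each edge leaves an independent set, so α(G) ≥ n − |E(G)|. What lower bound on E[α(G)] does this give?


E[|E(G)|] = C(31, 2)·p = 465 · (1/93) = 5.
E[α(G)] ≥ n − E[|E(G)|] = 31 − 5 = 26.
Numerically: ≈ 26.000.
(This is only a lower bound; the true E[α(G)] may be larger.)

E[α(G)] ≥ 26 ≈ 26.000.


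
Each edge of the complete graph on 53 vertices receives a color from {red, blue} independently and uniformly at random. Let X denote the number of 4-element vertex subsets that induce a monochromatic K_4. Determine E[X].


Let X = Σ_S X_S over the C(53, 4) = 292825 subsets S of size 4, where X_S = 1 if the K_4 on S is monochromatic.
For a fixed S, the K_4 on S has C(4, 2) = 6 edges. P[all 6 edges red] = (1/2)^6, and likewise for blue, so P[monochromatic] = 2·(1/2)^6 = 2^{1 − 6} = 1/32.
Summing: E[X] = C(53, 4) · 2^{1 − 6} = 292825 · 1/32 = 292825/32.
Numerically: E[X] ≈ 9150.7812.

E[X] = C(53,4)·2^(1−C(4,2)) = 292825/32 ≈ 9150.7812.


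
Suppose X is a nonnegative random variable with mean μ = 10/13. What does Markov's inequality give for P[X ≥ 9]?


μ = E[X] = 10/13, a = 9.
Markov: P[X ≥ 9] ≤ μ/a = (10/13)/9 = 10/117.
Numerically: ≈ 0.0855.
(Since a = 9 > μ = 0.7692, the bound 10/117 is < 1 and informative.)

P[X ≥ 9] ≤ 10/117 ≈ 0.0855.


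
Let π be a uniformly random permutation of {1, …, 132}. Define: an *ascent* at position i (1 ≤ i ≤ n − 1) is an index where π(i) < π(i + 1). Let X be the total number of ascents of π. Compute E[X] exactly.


Write X = Σ X_I over i = 1, …, 131, with X_I the indicator of one ascent.
There are 131 indicators.
For each fixed i, the pair (π(i), π(i+1)) is a uniformly random ordered pair of distinct values from {1, …, 132}; by symmetry P[π(i) < π(i+1)] = 1/2.
By linearity: E[X] = 131 · (1/2) = (132 − 1) · (1/2) = 131/2 ≈ 65.500000.

E[X] = 131/2 = 65.500000.


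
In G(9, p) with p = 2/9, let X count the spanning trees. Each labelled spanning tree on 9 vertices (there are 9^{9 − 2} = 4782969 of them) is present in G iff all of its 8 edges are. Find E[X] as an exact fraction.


K_9 has 9^{9 − 2} = 4782969 labelled spanning trees.
For each such spanning tree H, let X_H = 1 if all 8 edges of H are present in G. Then P[X_H = 1] = p^{8} = (2/9)^{8} = 256/43046721.
By linearity of expectation: E[X] = Σ_H E[X_H] = 4782969 · p^{8} = 4782969 · 256/43046721 = 256/9.
Numerically: E[X] ≈ 28.4.

E[X] = 4782969 · (2/9)^{8} = 256/9 ≈ 28.4.


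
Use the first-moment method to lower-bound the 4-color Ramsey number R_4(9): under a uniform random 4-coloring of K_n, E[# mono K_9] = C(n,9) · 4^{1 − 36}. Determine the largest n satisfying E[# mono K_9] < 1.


We need C(n, 9) · 4^{1 − 36} < 1, i.e. C(n, 9) < 4^{36 − 1} = 1180591620717411303424.
Check values of n near the boundary:
  n = 911: C(911, 9) = 1144686900492291197405; 1144686900492291197405 < 1180591620717411303424? YES
  n = 912: C(912, 9) = 1156095740032081475120; 1156095740032081475120 < 1180591620717411303424? YES
  n = 913: C(913, 9) = 1167605542753639808390; 1167605542753639808390 < 1180591620717411303424? YES
  n = 914: C(914, 9) = 1179217089587653905932; 1179217089587653905932 < 1180591620717411303424? YES
  n = 915: C(915, 9) = 1190931166636537885130; 1190931166636537885130 < 1180591620717411303424? NO
  n = 916: C(916, 9) = 1202748565202942340440; 1202748565202942340440 < 1180591620717411303424? NO
  n = 917: C(917, 9) = 1214670081818390006810; 1214670081818390006810 < 1180591620717411303424? NO
The largest n with C(n, 9) < 1180591620717411303424 is n = 914 (where E[X] = 294804272396913476483/295147905179352825856 ≈ 0.99884). Hence R_4(9) > 914, i.e. R_4(9) ≥ 915.

Largest n = 914; hence R_4(9) > 914.


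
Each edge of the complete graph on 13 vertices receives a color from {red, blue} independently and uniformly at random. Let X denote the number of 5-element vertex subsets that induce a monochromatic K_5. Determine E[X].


Let X = Σ_S X_S over the C(13, 5) = 1287 subsets S of size 5, where X_S = 1 if the K_5 on S is monochromatic.
For a fixed S, the K_5 on S has C(5, 2) = 10 edges. P[all 10 edges red] = (1/2)^10, and likewise for blue, so P[monochromatic] = 2·(1/2)^10 = 2^{1 − 10} = 1/512.
By linearity: E[X] = C(13, 5) · 2^{1 − 10} = 1287 · 1/512 = 1287/512.
Numerically: E[X] ≈ 2.513672.

E[X] = C(13,5)·2^(1−C(5,2)) = 1287/512 ≈ 2.513672.


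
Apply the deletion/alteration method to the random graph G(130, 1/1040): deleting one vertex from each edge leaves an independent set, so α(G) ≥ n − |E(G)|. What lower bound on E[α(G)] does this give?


E[|E(G)|] = C(130, 2)·p = 8385 · (1/1040) = 129/16.
E[α(G)] ≥ n − E[|E(G)|] = 130 − 129/16 = 1951/16.
Numerically: ≈ 121.937500.
(This is only a lower bound; the true E[α(G)] may be larger.)

E[α(G)] ≥ 1951/16 ≈ 121.937500.


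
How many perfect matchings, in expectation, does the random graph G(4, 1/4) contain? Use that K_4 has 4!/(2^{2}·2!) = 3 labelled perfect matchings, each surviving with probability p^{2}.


K_4 has 4!/(2^{2}·2!) = 3 labelled perfect matchings.
For each such perfect matching H, let X_H = 1 if all 2 edges of H are present in G. Then P[X_H = 1] = p^{2} = (1/4)^{2} = 1/16.
By linearity of expectation: E[X] = Σ_H E[X_H] = 3 · p^{2} = 3 · 1/16 = 3/16.
Numerically: E[X] ≈ 0.188.

E[X] = 3 · (1/4)^{2} = 3/16 ≈ 0.188.


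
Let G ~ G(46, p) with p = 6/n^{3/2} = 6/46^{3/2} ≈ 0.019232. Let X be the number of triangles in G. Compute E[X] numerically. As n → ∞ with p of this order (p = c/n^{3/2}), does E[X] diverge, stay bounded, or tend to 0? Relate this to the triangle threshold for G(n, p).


Number of potential triangles: C(46, 3) = 15180.
Each occurs with probability p³ ≈ (0.019232)³ ≈ 7.1128477e-06.
By linearity: E[X] = C(46, 3)·p³ ≈ 15180 · 7.1128477e-06 ≈ 0.10797.
Since α = 3/2 > 1, p = c/n^{3/2} = o(1/n) is below the triangle threshold p ~ 1/n. Asymptotically E[X] ~ (c³/6)·n^{3(1−α)} = (6³/6)·n^{-1.5} → 0, so by Markov's inequality G has no triangles w.h.p.

E[X] ≈ 0.10797; in regime p = Θ(1/n^{3/2}) E[X] tends to 0 (below the triangle threshold p ~ 1/n).


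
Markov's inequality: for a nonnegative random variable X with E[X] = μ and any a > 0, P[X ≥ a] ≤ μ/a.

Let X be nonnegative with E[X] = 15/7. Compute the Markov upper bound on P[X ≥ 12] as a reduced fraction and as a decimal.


μ = E[X] = 15/7, a = 12.
Markov: P[X ≥ 12] ≤ μ/a = (15/7)/12 = 5/28.
Numerically: ≈ 0.17857.
(Since a = 12 > μ = 2.14286, the bound 5/28 is < 1 and informative.)

P[X ≥ 12] ≤ 5/28 ≈ 0.17857.


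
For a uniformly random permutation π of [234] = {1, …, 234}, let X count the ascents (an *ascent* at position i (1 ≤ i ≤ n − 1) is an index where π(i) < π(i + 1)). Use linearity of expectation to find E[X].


Write X = Σ X_I over i = 1, …, 233, with X_I the indicator of one ascent.
There are 233 indicators.
For each fixed i, the pair (π(i), π(i+1)) is a uniformly random ordered pair of distinct values from {1, …, 234}; by symmetry P[π(i) < π(i+1)] = 1/2.
By linearity: E[X] = 233 · (1/2) = (234 − 1) · (1/2) = 233/2 ≈ 116.500.

E[X] = 233/2 = 116.500.


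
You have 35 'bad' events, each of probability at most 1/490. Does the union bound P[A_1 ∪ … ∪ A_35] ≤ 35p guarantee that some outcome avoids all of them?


Union bound: P[∪_{i=1}^{35} A_i] ≤ Σ_i P[A_i] ≤ 35·p = 35·(1/490) = 1/14.
Numerically: 1/14 ≈ 0.0714286.
Is 1/14 < 1? YES.
Since P[∪ A_i] ≤ 1/14 < 1, the complement has P[∩ A_i^c] ≥ 1 − 1/14 = 13/14 > 0, so some outcome avoids every A_i.

35·p = 1/14 ≈ 0.0714286; existence CERTIFIED by the union bound.


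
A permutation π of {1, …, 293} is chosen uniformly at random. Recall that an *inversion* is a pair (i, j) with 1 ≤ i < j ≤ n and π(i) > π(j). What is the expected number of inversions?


Write X = Σ X_I over the C(293, 2) = 42778 pairs i < j, with X_I the indicator of one inversion.
There are 42778 indicators.
For each fixed pair i < j, the values π(i) and π(j) are two distinct elements of {1, …, 293} in uniformly random order; by symmetry P[π(i) > π(j)] = 1/2.
By linearity: E[X] = 42778 · (1/2) = C(293, 2) · (1/2) = 42778/2 = 21389 ≈ 21389.000.

E[X] = 21389 = 21389.000.


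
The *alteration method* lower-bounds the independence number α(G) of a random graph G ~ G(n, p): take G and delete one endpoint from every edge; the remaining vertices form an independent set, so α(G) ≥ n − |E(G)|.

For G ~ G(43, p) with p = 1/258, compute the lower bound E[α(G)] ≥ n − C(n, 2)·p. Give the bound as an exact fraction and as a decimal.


E[|E(G)|] = C(43, 2)·p = 903 · (1/258) = 7/2.
E[α(G)] ≥ n − E[|E(G)|] = 43 − 7/2 = 79/2.
Numerically: ≈ 39.50000.
(This is only a lower bound; the true E[α(G)] may be larger.)

E[α(G)] ≥ 79/2 ≈ 39.50000.


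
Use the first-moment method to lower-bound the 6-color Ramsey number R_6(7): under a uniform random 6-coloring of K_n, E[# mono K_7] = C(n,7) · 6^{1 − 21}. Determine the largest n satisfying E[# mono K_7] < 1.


We need C(n, 7) · 6^{1 − 21} < 1, i.e. C(n, 7) < 6^{21 − 1} = 3656158440062976.
Check values of n near the boundary:
  n = 567: C(567, 7) = 3601671315933933; 3601671315933933 < 3656158440062976? YES
  n = 568: C(568, 7) = 3646611956239704; 3646611956239704 < 3656158440062976? YES
  n = 569: C(569, 7) = 3692032389858348; 3692032389858348 < 3656158440062976? NO
The largest n with C(n, 7) < 3656158440062976 is n = 568 (where E[X] = 16882462760369/16926659444736 ≈ 0.99739). Hence R_6(7) > 568, i.e. R_6(7) ≥ 569.

Largest n = 568; hence R_6(7) > 568.


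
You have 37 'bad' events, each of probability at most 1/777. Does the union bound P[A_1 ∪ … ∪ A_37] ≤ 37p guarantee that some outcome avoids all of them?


Union bound: P[∪_{i=1}^{37} A_i] ≤ Σ_i P[A_i] ≤ 37·p = 37·(1/777) = 1/21.
Numerically: 1/21 ≈ 0.048.
Is 1/21 < 1? YES.
Since P[∪ A_i] ≤ 1/21 < 1, the complement has P[∩ A_i^c] ≥ 1 − 1/21 = 20/21 > 0, so some outcome avoids every A_i.

37·p = 1/21 ≈ 0.048; existence CERTIFIED by the union bound.


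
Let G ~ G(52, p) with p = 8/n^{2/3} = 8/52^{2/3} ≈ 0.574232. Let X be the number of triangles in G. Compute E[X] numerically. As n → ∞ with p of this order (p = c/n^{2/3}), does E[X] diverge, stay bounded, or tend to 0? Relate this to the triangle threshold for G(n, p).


Number of potential triangles: C(52, 3) = 22100.
Each occurs with probability p³ ≈ (0.574232)³ ≈ 1.89349112e-01.
By linearity: E[X] = C(52, 3)·p³ ≈ 22100 · 1.89349112e-01 ≈ 4184.615385.
Since α = 2/3 < 1, p = c/n^{2/3} ≫ 1/n is above the triangle threshold p ~ 1/n. Asymptotically E[X] ~ (c³/6)·n^{3(1−α)} = (8³/6)·n^{1} → ∞; triangles are abundant w.h.p.

E[X] ≈ 4184.615385; in regime p = Θ(1/n^{2/3}) E[X] diverges (above the triangle threshold p ~ 1/n).
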